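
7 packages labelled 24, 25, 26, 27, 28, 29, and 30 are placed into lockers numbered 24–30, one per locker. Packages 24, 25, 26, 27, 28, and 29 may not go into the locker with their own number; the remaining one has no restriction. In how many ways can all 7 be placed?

Let Aᵢ (for 24 ≤ i ≤ 29) be the placements that put package i in its forbidden locker. Any j of these fix j positions, leaving (7−j)! ways to fill the rest, and there are C(6,j) ways to pick which j.
By inclusion–exclusion, the number of valid placements is Σ_{j=0}^{6} (−1)^j C(6,j)·(7−j)!.
Computing: 5040 − 4320 + 1800 − 480 + 90 − 12 + 1 = 2119.

2119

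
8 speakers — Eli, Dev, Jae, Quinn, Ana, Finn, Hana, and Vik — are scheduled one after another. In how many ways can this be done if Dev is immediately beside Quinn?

10080

Place the 6 others and the Dev-Quinn pair as 7 objects in a line; the pair has 2 internal arrangements.
That gives 2 × 7! = 2 × 5040 = 10080.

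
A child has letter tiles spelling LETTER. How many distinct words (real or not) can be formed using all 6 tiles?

180

LETTER has 6 letters with E appearing twice and T appearing twice.
The number of distinct arrangements is 6!/(2!·2!) = 720/4 = 180.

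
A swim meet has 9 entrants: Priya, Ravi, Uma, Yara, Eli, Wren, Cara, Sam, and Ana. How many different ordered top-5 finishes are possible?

This is an ordered selection of 5 from 9: P(9,5).
That gives 9 × 8 × 7 × 6 × 5 = 15120.

15120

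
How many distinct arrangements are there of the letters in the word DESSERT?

Letter multiplicities in DESSERT: D×1, E×2, R×1, S×2, T×1.
So there are 7! / (2!·2!) = 1260 distinguishable arrangements.

1260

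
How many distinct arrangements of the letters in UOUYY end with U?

12

Fix U in the last position and arrange the remaining 4 letters.
Those 4 letters have Y appearing twice, giving (4)!/(2!) = 12.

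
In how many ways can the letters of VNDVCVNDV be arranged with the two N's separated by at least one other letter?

2940

Total arrangements of VNDVCVNDV: 9!/(4!·2!·2!) = 3780.
If the two N's are adjacent, glue them into one block, leaving 8 items to arrange: (8)!/(4!·2!) = 840 ways.
Subtracting, 3780 − 840 = 2940 arrangements keep the N's apart.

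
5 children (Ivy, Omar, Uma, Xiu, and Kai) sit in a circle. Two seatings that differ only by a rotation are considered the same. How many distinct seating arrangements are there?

24

Fix one person's seat to break rotational symmetry; the remaining 4 people can be arranged in (4)! = 24 ways.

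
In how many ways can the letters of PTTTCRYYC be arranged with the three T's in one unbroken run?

1260

Treat the 3 copies of T as a single block. The multiset to arrange is then {TTT, C, C, P, R, Y, Y}, 7 items in all.
That gives (7)!/(2!·2!) = 1260 arrangements.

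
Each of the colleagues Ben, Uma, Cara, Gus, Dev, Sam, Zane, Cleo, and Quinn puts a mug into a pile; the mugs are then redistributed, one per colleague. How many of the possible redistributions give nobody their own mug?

133496

Count assignments avoiding every fixed point. For any j of the 9 colleagues fixed to their own mug, the other 9−j can be arranged in (9−j)! ways.
By inclusion–exclusion this is Σ_{j=0}^{9} (−1)^j C(9,j)·(9−j)!.
Computing: 362880 − 362880 + 181440 − 60480 + 15120 − 3024 + 504 − 72 + 9 − 1 = 133496.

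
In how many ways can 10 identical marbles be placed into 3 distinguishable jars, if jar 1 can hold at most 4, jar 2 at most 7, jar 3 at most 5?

Without the upper bounds there are C(12,2) = 66 ways to split 10 among 3 jars.
Subtract solutions that violate a single cap (substitute x_i' = x_i − (cap_i+1)): x_1 ≥ 5 gives C(7,2) = 21; x_2 ≥ 8 gives C(4,2) = 6; x_3 ≥ 6 gives C(6,2) = 15. Together 42.
No two caps can be exceeded simultaneously, so the pair terms are all 0.
By inclusion–exclusion the count is 66 − 42 + 0 = 24.

24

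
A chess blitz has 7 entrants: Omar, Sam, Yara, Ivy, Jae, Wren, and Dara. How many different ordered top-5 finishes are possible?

2520

There are 7 choices for 1st place, 6 for 2nd, and so on down to 3 for position 5.
That gives 7 × 6 × 5 × 4 × 3 = 2520.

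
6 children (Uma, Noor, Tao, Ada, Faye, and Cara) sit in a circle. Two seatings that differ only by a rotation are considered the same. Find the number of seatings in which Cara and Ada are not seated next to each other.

All circular seatings of 6 people number (5)! = 120.
Seatings with Cara beside Ada: treat them as a block with 2 internal orders, giving 2 × (4)! = 48.
Subtracting, 120 − 48 = 72.

72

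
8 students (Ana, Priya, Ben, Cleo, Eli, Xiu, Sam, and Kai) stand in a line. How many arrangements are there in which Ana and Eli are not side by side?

There are 8! = 40320 arrangements in all. If Ana and Eli are adjacent, merging them into one block gives 2·(7)! = 10080 arrangements.
So 40320 − 10080 = 30240 arrangements keep them apart.

30240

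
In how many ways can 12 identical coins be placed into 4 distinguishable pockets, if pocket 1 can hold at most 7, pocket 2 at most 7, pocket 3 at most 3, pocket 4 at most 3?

Without the upper bounds there are C(15,3) = 455 ways to split 12 among 4 pockets.
Subtract solutions that violate a single cap (substitute x_i' = x_i − (cap_i+1)): x_1 ≥ 8 gives C(7,3) = 35; x_2 ≥ 8 gives C(7,3) = 35; x_3 ≥ 4 gives C(11,3) = 165; x_4 ≥ 4 gives C(11,3) = 165. Together 400.
Add back pairs where two caps are both exceeded: 0 + 1 + 1 + 1 + 1 + 35 = 39.
By inclusion–exclusion the count is 455 − 400 + 39 = 94.

94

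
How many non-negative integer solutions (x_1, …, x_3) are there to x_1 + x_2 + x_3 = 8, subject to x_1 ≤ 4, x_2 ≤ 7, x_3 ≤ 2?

Ignoring the caps, the number of non-negative solutions to x_1+…+x_3 = 8 is C(10,2) = 45.
Subtract solutions that violate a single cap (substitute x_i' = x_i − (cap_i+1)): x_1 ≥ 5 gives C(5,2) = 10; x_2 ≥ 8 gives C(2,2) = 1; x_3 ≥ 3 gives C(7,2) = 21. Together 32.
Add back pairs where two caps are both exceeded: 0 + 1 + 0 = 1.
By inclusion–exclusion the count is 45 − 32 + 1 = 14.

14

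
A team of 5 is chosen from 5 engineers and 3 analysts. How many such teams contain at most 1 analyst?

Split by how many analysts are chosen (0 through 1).
Sum: C(3,0)·C(5,5) + C(3,1)·C(5,4) = 1 + 15 = 16.

16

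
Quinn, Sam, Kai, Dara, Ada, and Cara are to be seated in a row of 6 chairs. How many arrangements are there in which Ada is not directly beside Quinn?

Of the 6! = 720 arrangements, those with Ada and Quinn adjacent number 2 × 5! = 240 (treat the pair as a block with 2 internal orders).
Complementary counting: 720 − 240 = 480.

480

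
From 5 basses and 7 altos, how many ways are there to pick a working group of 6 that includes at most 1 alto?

7

Split by how many altos are chosen (0 through 1).
Sum: C(7,0)·C(5,6) + C(7,1)·C(5,5) = 0 + 7 = 7.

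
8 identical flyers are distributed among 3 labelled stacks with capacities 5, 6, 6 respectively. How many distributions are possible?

Ignoring the caps, the number of non-negative solutions to x_1+…+x_3 = 8 is C(10,2) = 45.
Subtract solutions that violate a single cap (substitute x_i' = x_i − (cap_i+1)): x_1 ≥ 6 gives C(4,2) = 6; x_2 ≥ 7 gives C(3,2) = 3; x_3 ≥ 7 gives C(3,2) = 3. Together 12.
No two caps can be exceeded simultaneously, so the pair terms are all 0.
By inclusion–exclusion the count is 45 − 12 + 0 = 33.

33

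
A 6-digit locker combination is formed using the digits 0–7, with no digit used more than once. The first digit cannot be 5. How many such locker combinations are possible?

17640

The first digit has 8−1 = 7 choices (anything except 5).
The remaining 5 digits are filled from the other 7 symbols without repetition: 7 × 6 × 5 × 4 × 3 = 2520.
Total: 7 × 2520 = 17640.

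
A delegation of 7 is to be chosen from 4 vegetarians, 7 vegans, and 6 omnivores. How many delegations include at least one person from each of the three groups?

17283

Total 7-person selections from all 17: C(17,7) = 19448.
Subtract selections that omit an entire group: no vegetarians → C(13,7) = 1716; no vegans → C(10,7) = 120; no omnivores → C(11,7) = 330.
Add back selections omitting two groups (i.e. drawn from a single group): C(4,7) + C(7,7) + C(6,7) = 1.
By inclusion–exclusion: 19448 − 2166 + 1 = 17283.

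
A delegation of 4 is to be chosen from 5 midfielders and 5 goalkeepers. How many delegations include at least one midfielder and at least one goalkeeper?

With no constraint there are C(10,4) = 210 possible selections.
Subtract selections that omit an entire group: no midfielders → C(5,4) = 5; no goalkeepers → C(5,4) = 5.
Both groups omitted at once is impossible, so 210 − 10 = 200.

200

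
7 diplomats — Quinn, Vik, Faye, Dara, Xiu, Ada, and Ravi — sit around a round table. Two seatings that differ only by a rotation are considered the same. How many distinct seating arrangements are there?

Fix one person's seat to break rotational symmetry; the remaining 6 people can be arranged in (6)! = 720 ways.

720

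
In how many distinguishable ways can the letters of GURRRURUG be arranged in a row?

The 9 letters of GURRRURUG have repeats: G appearing twice, R appearing 4 times, and U appearing 3 times.
The number of distinct arrangements is 9!/(4!·3!·2!) = 362880/288 = 1260.

1260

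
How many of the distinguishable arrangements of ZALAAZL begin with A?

90

With the first slot taken by A, it remains to arrange the other 6 letters (ZLAAZL).
Those 6 letters have A appearing twice, L appearing twice, and Z appearing twice, giving (6)!/(2!·2!·2!) = 90.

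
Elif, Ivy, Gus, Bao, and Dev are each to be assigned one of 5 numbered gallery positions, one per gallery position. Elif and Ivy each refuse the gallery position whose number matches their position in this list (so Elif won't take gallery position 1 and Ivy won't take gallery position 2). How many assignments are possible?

78

Let Aᵢ (for i ∈ {1, 2}) be the placements that put person i in their forbidden gallery position. Any j of these fix j positions, leaving (5−j)! ways to fill the rest, and there are C(2,j) ways to pick which j.
By inclusion–exclusion, the number of valid placements is Σ_{j=0}^{2} (−1)^j C(2,j)·(5−j)!.
Computing: 120 − 48 + 6 = 78.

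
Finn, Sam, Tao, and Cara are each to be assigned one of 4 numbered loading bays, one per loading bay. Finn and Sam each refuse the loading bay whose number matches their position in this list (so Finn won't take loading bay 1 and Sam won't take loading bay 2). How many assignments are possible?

14

Let Aᵢ (for i ∈ {1, 2}) be the placements that put person i in their forbidden loading bay. Any j of these fix j positions, leaving (4−j)! ways to fill the rest, and there are C(2,j) ways to pick which j.
By inclusion–exclusion, the number of valid placements is Σ_{j=0}^{2} (−1)^j C(2,j)·(4−j)!.
Computing: 24 − 12 + 2 = 14.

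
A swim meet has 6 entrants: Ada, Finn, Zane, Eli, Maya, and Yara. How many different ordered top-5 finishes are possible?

720

There are 6 choices for 1st place, 5 for 2nd, and so on down to 2 for position 5.
That gives 6 × 5 × 4 × 3 × 2 = 720.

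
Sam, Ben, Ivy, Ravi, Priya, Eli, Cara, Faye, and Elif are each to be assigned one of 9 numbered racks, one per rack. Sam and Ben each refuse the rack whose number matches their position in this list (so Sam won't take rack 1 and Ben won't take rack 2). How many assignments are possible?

Let Aᵢ (for i ∈ {1, 2}) be the placements that put person i in their forbidden rack. Any j of these fix j positions, leaving (9−j)! ways to fill the rest, and there are C(2,j) ways to pick which j.
By inclusion–exclusion, the number of valid placements is Σ_{j=0}^{2} (−1)^j C(2,j)·(9−j)!.
Computing: 362880 − 80640 + 5040 = 287280.

287280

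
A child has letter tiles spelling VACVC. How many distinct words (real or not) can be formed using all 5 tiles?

30

Letter multiplicities in VACVC: A×1, C×2, V×2.
So there are 5! / (2!·2!) = 30 distinguishable arrangements.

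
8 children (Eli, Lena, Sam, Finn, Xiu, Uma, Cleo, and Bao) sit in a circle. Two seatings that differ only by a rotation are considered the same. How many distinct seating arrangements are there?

5040

Fix one person's seat to break rotational symmetry; the remaining 7 people can be arranged in (7)! = 5040 ways.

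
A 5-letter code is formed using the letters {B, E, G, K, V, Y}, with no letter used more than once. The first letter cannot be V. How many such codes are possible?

600

The first letter has 6−1 = 5 choices (anything except V).
The remaining 4 letters are filled from the other 5 symbols without repetition: 5 × 4 × 3 × 2 = 120.
Total: 5 × 120 = 600.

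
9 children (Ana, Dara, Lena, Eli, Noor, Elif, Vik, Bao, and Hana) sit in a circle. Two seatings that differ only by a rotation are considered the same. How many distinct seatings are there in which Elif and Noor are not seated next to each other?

All circular seatings of 9 people number (8)! = 40320.
Those with Elif next to Noor: fuse the pair into one unit and seat 8 units around a circle — 2·(7)! = 10080.
Subtracting, 40320 − 10080 = 30240.

30240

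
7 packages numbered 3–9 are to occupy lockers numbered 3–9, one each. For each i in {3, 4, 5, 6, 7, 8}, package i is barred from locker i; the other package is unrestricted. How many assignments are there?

2119

Let Aᵢ (for 3 ≤ i ≤ 8) be the placements that put package i in its forbidden locker. Any j of these fix j positions, leaving (7−j)! ways to fill the rest, and there are C(6,j) ways to pick which j.
By inclusion–exclusion, the number of valid placements is Σ_{j=0}^{6} (−1)^j C(6,j)·(7−j)!.
Computing: 5040 − 4320 + 1800 − 480 + 90 − 12 + 1 = 2119.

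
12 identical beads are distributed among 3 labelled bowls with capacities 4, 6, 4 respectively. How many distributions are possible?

By stars and bars, unrestricted non-negative solutions to x_1+…+x_3 = 12 number C(12+2,2) = 91.
Subtract solutions that violate a single cap (substitute x_i' = x_i − (cap_i+1)): x_1 ≥ 5 gives C(9,2) = 36; x_2 ≥ 7 gives C(7,2) = 21; x_3 ≥ 5 gives C(9,2) = 36. Together 93.
Add back pairs where two caps are both exceeded: 1 + 6 + 1 = 8.
By inclusion–exclusion the count is 91 − 93 + 8 = 6.

6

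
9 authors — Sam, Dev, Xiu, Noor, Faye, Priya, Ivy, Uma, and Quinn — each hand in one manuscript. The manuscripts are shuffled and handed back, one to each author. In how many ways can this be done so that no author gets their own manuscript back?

This is the derangement count D_9: permutations of 9 items with no fixed point.
By inclusion–exclusion this is Σ_{j=0}^{9} (−1)^j C(9,j)·(9−j)!.
Computing: 362880 − 362880 + 181440 − 60480 + 15120 − 3024 + 504 − 72 + 9 − 1 = 133496.

133496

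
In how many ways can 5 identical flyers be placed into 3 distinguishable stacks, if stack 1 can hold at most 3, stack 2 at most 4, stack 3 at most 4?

Without the upper bounds there are C(7,2) = 21 ways to split 5 among 3 stacks.
Subtract solutions that violate a single cap (substitute x_i' = x_i − (cap_i+1)): x_1 ≥ 4 gives C(3,2) = 3; x_2 ≥ 5 gives C(2,2) = 1; x_3 ≥ 5 gives C(2,2) = 1. Together 5.
No two caps can be exceeded simultaneously, so the pair terms are all 0.
By inclusion–exclusion the count is 21 − 5 + 0 = 16.

16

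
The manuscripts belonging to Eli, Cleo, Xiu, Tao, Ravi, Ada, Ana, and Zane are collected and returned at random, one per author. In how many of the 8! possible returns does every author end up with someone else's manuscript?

14833

This is the derangement count D_8: permutations of 8 items with no fixed point.
By inclusion–exclusion this is Σ_{j=0}^{8} (−1)^j C(8,j)·(8−j)!.
Computing: 40320 − 40320 + 20160 − 6720 + 1680 − 336 + 56 − 8 + 1 = 14833.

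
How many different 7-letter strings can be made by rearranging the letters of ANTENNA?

ANTENNA has 7 letters with A appearing twice and N appearing 3 times.
So there are 7! / (3!·2!) = 420 distinguishable arrangements.

420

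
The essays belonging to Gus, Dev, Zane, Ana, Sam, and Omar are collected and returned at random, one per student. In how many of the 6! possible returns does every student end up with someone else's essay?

265

This is the derangement count D_6: permutations of 6 items with no fixed point.
By inclusion–exclusion this is Σ_{j=0}^{6} (−1)^j C(6,j)·(6−j)!.
Computing: 720 − 720 + 360 − 120 + 30 − 6 + 1 = 265.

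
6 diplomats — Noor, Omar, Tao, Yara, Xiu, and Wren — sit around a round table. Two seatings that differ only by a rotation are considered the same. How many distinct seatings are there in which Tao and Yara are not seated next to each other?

All circular seatings of 6 people number (5)! = 120.
Seatings with Tao beside Yara: treat them as a block with 2 internal orders, giving 2 × (4)! = 48.
Subtracting, 120 − 48 = 72.

72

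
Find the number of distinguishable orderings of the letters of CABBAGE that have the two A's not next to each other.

900

There are 7!/(2!·2!) = 1260 arrangements of CABBAGE in total.
Arrangements with the A's together: treat AA as one letter, giving (6)!/(2!) = 360.
Subtracting, 1260 − 360 = 900 arrangements keep the A's apart.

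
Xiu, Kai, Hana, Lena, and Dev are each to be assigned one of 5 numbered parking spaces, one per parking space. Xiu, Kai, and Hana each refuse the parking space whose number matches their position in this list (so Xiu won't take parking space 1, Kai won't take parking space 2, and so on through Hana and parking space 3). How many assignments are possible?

64

Let Aᵢ (for i ∈ {1, 2, 3}) be the placements that put person i in their forbidden parking space. Any j of these fix j positions, leaving (5−j)! ways to fill the rest, and there are C(3,j) ways to pick which j.
By inclusion–exclusion, the number of valid placements is Σ_{j=0}^{3} (−1)^j C(3,j)·(5−j)!.
Computing: 120 − 72 + 18 − 2 = 64.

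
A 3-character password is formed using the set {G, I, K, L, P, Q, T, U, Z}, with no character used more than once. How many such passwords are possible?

504

With no repetition, fill the 3 characters in order: 9 choices, then 8, down to 7.
That product is 9 × 8 × 7 = 504.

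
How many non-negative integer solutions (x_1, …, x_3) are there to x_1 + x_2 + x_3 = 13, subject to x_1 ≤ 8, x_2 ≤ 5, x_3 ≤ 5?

Ignoring the caps, the number of non-negative solutions to x_1+…+x_3 = 13 is C(15,2) = 105.
Subtract solutions that violate a single cap (substitute x_i' = x_i − (cap_i+1)): x_1 ≥ 9 gives C(6,2) = 15; x_2 ≥ 6 gives C(9,2) = 36; x_3 ≥ 6 gives C(9,2) = 36. Together 87.
Add back pairs where two caps are both exceeded: 0 + 0 + 3 = 3.
By inclusion–exclusion the count is 105 − 87 + 3 = 21.

21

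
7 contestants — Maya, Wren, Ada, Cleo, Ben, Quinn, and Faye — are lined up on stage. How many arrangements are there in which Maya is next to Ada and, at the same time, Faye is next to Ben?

Treat {Maya,Ada} as one block (2 orders) and {Faye,Ben} as another (2 orders).
That leaves 5 units to arrange: 2 × 2 × 5! = 4 × 120 = 480.

480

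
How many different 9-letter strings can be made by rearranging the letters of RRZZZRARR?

504

The 9 letters of RRZZZRARR have repeats: R appearing 5 times and Z appearing 3 times.
The number of distinct arrangements is 9!/(5!·3!) = 362880/720 = 504.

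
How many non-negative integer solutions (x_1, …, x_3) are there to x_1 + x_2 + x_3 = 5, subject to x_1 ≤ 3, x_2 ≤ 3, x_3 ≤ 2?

By stars and bars, unrestricted non-negative solutions to x_1+…+x_3 = 5 number C(5+2,2) = 21.
Subtract solutions that violate a single cap (substitute x_i' = x_i − (cap_i+1)): x_1 ≥ 4 gives C(3,2) = 3; x_2 ≥ 4 gives C(3,2) = 3; x_3 ≥ 3 gives C(4,2) = 6. Together 12.
No two caps can be exceeded simultaneously, so the pair terms are all 0.
By inclusion–exclusion the count is 21 − 12 + 0 = 9.

9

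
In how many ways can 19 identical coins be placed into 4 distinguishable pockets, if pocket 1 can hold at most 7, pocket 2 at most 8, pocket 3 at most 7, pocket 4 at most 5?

153

Without the upper bounds there are C(22,3) = 1540 ways to split 19 among 4 pockets.
Subtract solutions that violate a single cap (substitute x_i' = x_i − (cap_i+1)): x_1 ≥ 8 gives C(14,3) = 364; x_2 ≥ 9 gives C(13,3) = 286; x_3 ≥ 8 gives C(14,3) = 364; x_4 ≥ 6 gives C(16,3) = 560. Together 1574.
Add back pairs where two caps are both exceeded: 10 + 20 + 56 + 10 + 35 + 56 = 187.
By inclusion–exclusion the count is 1540 − 1574 + 187 = 153.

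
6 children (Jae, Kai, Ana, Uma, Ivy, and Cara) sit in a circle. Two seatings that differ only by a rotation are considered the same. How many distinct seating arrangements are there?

Around a circle, 6 distinct people have 6!/6 = (5)! = 120 rotationally distinct seatings.

120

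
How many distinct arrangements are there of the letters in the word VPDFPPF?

420

The 7 letters of VPDFPPF have repeats: F appearing twice and P appearing 3 times.
So there are 7! / (3!·2!) = 420 distinguishable arrangements.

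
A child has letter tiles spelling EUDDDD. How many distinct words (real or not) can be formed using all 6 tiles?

EUDDDD has 6 letters with D appearing 4 times.
Dividing 6! = 720 by 4! = 24 for the repeated letters gives 30.

30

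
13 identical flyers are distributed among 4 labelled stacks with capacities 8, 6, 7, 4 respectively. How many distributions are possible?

225

Without the upper bounds there are C(16,3) = 560 ways to split 13 among 4 stacks.
Subtract solutions that violate a single cap (substitute x_i' = x_i − (cap_i+1)): x_1 ≥ 9 gives C(7,3) = 35; x_2 ≥ 7 gives C(9,3) = 84; x_3 ≥ 8 gives C(8,3) = 56; x_4 ≥ 5 gives C(11,3) = 165. Together 340.
Add back pairs where two caps are both exceeded: 0 + 0 + 0 + 0 + 4 + 1 = 5.
By inclusion–exclusion the count is 560 − 340 + 5 = 225.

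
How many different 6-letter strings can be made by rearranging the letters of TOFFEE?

Letter multiplicities in TOFFEE: E×2, F×2, O×1, T×1.
The number of distinct arrangements is 6!/(2!·2!) = 720/4 = 180.

180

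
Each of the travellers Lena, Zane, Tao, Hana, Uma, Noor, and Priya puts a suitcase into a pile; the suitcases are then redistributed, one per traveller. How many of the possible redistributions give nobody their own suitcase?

1854

This is the derangement count D_7: permutations of 7 items with no fixed point.
By inclusion–exclusion this is Σ_{j=0}^{7} (−1)^j C(7,j)·(7−j)!.
Computing: 5040 − 5040 + 2520 − 840 + 210 − 42 + 7 − 1 = 1854.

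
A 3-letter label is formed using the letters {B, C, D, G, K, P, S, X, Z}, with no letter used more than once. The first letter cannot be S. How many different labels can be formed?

The first letter has 9−1 = 8 choices (anything except S).
The remaining 2 letters are filled from the other 8 symbols without repetition: 8 × 7 = 56.
Total: 8 × 56 = 448.

448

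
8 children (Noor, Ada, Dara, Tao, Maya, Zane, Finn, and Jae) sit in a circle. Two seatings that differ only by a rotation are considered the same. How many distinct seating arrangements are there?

Seat Noor anywhere (absorbing the rotational symmetry), then permute the other 7: (7)! = 5040.

5040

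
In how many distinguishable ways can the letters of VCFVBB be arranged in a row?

180

The 6 letters of VCFVBB have repeats: B appearing twice and V appearing twice.
The number of distinct arrangements is 6!/(2!·2!) = 720/4 = 180.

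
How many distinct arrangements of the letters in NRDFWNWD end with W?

With the last slot taken by W, it remains to arrange the other 7 letters (NRDFNWD).
Those 7 letters have D appearing twice and N appearing twice, giving (7)!/(2!·2!) = 1260.

1260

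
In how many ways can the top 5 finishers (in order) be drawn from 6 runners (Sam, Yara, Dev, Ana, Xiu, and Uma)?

720

This is an ordered selection of 5 from 6: P(6,5).
That gives 6 × 5 × 4 × 3 × 2 = 720.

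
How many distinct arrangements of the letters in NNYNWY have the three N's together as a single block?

12

Treat the 3 copies of N as a single block. The multiset to arrange is then {NNN, W, Y, Y}, 4 items in all.
That gives (4)!/(2!) = 12 arrangements.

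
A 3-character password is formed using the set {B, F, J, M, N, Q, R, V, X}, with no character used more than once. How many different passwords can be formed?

With no repetition, fill the 3 characters in order: 9 choices, then 8, down to 7.
9 × 8 × 7 = 504.

504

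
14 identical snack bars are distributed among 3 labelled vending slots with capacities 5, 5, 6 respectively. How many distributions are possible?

6

Ignoring the caps, the number of non-negative solutions to x_1+…+x_3 = 14 is C(16,2) = 120.
Subtract solutions that violate a single cap (substitute x_i' = x_i − (cap_i+1)): x_1 ≥ 6 gives C(10,2) = 45; x_2 ≥ 6 gives C(10,2) = 45; x_3 ≥ 7 gives C(9,2) = 36. Together 126.
Add back pairs where two caps are both exceeded: 6 + 3 + 3 = 12.
By inclusion–exclusion the count is 120 − 126 + 12 = 6.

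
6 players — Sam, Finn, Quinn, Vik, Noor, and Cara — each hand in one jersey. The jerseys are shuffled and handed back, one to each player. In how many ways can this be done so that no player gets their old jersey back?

265

Count assignments avoiding every fixed point. For any j of the 6 players fixed to their old jersey, the other 6−j can be arranged in (6−j)! ways.
By inclusion–exclusion this is Σ_{j=0}^{6} (−1)^j C(6,j)·(6−j)!.
Computing: 720 − 720 + 360 − 120 + 30 − 6 + 1 = 265.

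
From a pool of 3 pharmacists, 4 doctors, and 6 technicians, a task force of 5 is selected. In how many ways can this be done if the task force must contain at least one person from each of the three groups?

894

Total 5-person selections from all 13: C(13,5) = 1287.
Selections missing a whole group: no pharmacists → C(10,5) = 252; no doctors → C(9,5) = 126; no technicians → C(7,5) = 21.
Add back selections omitting two groups (i.e. drawn from a single group): C(3,5) + C(4,5) + C(6,5) = 6.
By inclusion–exclusion: 1287 − 399 + 6 = 894.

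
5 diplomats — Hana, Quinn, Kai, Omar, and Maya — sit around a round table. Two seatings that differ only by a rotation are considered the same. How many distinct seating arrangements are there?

Fix one person's seat to break rotational symmetry; the remaining 4 people can be arranged in (4)! = 24 ways.

24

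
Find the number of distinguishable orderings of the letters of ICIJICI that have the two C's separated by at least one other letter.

75

There are 7!/(4!·2!) = 105 arrangements of ICIJICI in total.
If the two C's are adjacent, glue them into one block, leaving 6 items to arrange: (6)!/(4!) = 30 ways.
Hence 105 − 30 = 75.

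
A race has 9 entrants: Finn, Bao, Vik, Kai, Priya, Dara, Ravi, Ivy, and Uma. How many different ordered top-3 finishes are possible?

504

This is an ordered selection of 3 from 9: P(9,3).
That gives 9 × 8 × 7 = 504.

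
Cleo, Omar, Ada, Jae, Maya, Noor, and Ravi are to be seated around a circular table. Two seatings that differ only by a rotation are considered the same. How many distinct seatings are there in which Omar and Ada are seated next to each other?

240

Treat {Omar, Ada} as one unit (2 internal orders) and seat the resulting 6 units around the table: (5)! circular arrangements.
So 2 × (5)! = 2 × 120 = 240.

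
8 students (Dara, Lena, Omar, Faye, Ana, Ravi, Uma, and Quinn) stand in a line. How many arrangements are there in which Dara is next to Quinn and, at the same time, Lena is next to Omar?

Treat {Dara,Quinn} as one block (2 orders) and {Lena,Omar} as another (2 orders).
That leaves 6 units to arrange: 2 × 2 × 6! = 4 × 720 = 2880.

2880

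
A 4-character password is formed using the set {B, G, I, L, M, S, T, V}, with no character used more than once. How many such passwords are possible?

Choose and order 4 of the 8 symbols: the first character has 8 options, the next 7, then 6, 5.
That product is 8 × 7 × 6 × 5 = 1680.

1680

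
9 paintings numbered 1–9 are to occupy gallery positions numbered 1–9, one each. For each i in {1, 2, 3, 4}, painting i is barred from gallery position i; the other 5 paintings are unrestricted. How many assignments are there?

Let Aᵢ (for 1 ≤ i ≤ 4) be the placements that put painting i in its forbidden gallery position. Any j of these fix j positions, leaving (9−j)! ways to fill the rest, and there are C(4,j) ways to pick which j.
By inclusion–exclusion, the number of valid placements is Σ_{j=0}^{4} (−1)^j C(4,j)·(9−j)!.
Computing: 362880 − 161280 + 30240 − 2880 + 120 = 229080.

229080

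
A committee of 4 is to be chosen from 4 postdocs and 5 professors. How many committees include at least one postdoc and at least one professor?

Total 4-person selections from all 9: C(9,4) = 126.
Subtract selections that omit an entire group: no postdocs → C(5,4) = 5; no professors → C(4,4) = 1.
Both groups omitted at once is impossible, so 126 − 6 = 120.

120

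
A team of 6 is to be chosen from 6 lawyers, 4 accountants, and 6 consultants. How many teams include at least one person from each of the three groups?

6666

Total 6-person selections from all 16: C(16,6) = 8008.
Selections missing a whole group: no lawyers → C(10,6) = 210; no accountants → C(12,6) = 924; no consultants → C(10,6) = 210.
Add back selections omitting two groups (i.e. drawn from a single group): C(6,6) + C(4,6) + C(6,6) = 2.
By inclusion–exclusion: 8008 − 1344 + 2 = 6666.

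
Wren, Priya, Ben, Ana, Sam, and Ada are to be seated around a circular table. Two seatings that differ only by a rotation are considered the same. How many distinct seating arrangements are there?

Around a circle, 6 distinct people have 6!/6 = (5)! = 120 rotationally distinct seatings.

120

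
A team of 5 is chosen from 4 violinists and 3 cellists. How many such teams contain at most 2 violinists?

6

Split by how many violinists are chosen (0 through 2).
Sum: C(4,0)·C(3,5) + C(4,1)·C(3,4) + C(4,2)·C(3,3) = 0 + 0 + 6 = 6.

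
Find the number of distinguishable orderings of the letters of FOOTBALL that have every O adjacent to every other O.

Treat the 2 copies of O as a single block. The multiset to arrange is then {OO, A, B, F, L, L, T}, 7 items in all.
That gives (7)!/(2!) = 2520 arrangements.

2520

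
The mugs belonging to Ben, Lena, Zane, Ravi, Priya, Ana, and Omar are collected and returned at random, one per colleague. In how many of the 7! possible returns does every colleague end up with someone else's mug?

This is the derangement count D_7: permutations of 7 items with no fixed point.
By inclusion–exclusion this is Σ_{j=0}^{7} (−1)^j C(7,j)·(7−j)!.
Computing: 5040 − 5040 + 2520 − 840 + 210 − 42 + 7 − 1 = 1854.

1854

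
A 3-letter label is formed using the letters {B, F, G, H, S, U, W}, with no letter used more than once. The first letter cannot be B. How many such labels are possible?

The first letter has 7−1 = 6 choices (anything except B).
The remaining 2 letters are filled from the other 6 symbols without repetition: 6 × 5 = 30.
Total: 6 × 30 = 180.

180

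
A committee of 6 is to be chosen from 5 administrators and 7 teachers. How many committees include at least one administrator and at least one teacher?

Total 6-person selections from all 12: C(12,6) = 924.
Selections missing a whole group: no administrators → C(7,6) = 7; no teachers → C(5,6) = 0.
Both groups omitted at once is impossible, so 924 − 7 = 917.

917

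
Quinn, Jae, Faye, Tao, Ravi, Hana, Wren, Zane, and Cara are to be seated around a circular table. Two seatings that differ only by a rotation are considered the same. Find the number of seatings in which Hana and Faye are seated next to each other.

Treat {Hana, Faye} as one unit (2 internal orders) and seat the resulting 8 units around the table: (7)! circular arrangements.
So 2 × (7)! = 2 × 5040 = 10080.

10080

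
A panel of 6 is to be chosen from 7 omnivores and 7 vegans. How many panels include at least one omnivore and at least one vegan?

With no constraint there are C(14,6) = 3003 possible selections.
Selections missing a whole group: no omnivores → C(7,6) = 7; no vegans → C(7,6) = 7.
Both groups omitted at once is impossible, so 3003 − 14 = 2989.

2989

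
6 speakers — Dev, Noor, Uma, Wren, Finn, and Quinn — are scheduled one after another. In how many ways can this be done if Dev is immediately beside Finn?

Glue Dev and Finn into one block (2 internal orders), leaving 5 units to arrange in a row.
That gives 2 × 5! = 2 × 120 = 240.

240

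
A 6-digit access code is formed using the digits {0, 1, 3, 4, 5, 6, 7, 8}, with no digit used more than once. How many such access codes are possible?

With no repetition, fill the 6 digits in order: 8 choices, then 7, down to 3.
That product is 8 × 7 × 6 × 5 × 4 × 3 = 20160.

20160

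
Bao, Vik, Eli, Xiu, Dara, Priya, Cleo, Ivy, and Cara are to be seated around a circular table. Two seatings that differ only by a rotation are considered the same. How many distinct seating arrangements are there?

40320

Fix one person's seat to break rotational symmetry; the remaining 8 people can be arranged in (8)! = 40320 ways.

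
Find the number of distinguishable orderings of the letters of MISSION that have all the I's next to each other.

360

Treat the 2 copies of I as a single block. The multiset to arrange is then {II, M, N, O, S, S}, 6 items in all.
That gives (6)!/(2!) = 360 arrangements.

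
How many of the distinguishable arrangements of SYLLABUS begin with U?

1260

Fix U in the first position and arrange the remaining 7 letters.
Those 7 letters have L appearing twice and S appearing twice, giving (7)!/(2!·2!) = 1260.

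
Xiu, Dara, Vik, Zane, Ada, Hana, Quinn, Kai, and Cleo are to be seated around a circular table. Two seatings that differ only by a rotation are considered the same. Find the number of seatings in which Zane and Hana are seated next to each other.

10080

Treat {Zane, Hana} as one unit (2 internal orders) and seat the resulting 8 units around the table: (7)! circular arrangements.
So 2 × (7)! = 2 × 5040 = 10080.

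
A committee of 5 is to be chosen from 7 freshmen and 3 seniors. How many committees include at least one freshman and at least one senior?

231

Total 5-person selections from all 10: C(10,5) = 252.
Selections missing a whole group: no freshmen → C(3,5) = 0; no seniors → C(7,5) = 21.
Both groups omitted at once is impossible, so 252 − 21 = 231.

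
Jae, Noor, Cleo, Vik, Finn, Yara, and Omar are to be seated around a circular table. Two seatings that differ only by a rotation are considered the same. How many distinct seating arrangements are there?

Seat Jae anywhere (absorbing the rotational symmetry), then permute the other 6: (6)! = 720.

720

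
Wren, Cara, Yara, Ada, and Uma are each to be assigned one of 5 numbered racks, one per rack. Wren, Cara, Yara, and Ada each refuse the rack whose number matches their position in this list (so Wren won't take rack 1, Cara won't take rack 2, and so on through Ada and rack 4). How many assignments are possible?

53

Let Aᵢ (for 1 ≤ i ≤ 4) be the placements that put person i in their forbidden rack. Any j of these fix j positions, leaving (5−j)! ways to fill the rest, and there are C(4,j) ways to pick which j.
By inclusion–exclusion, the number of valid placements is Σ_{j=0}^{4} (−1)^j C(4,j)·(5−j)!.
Computing: 120 − 96 + 36 − 8 + 1 = 53.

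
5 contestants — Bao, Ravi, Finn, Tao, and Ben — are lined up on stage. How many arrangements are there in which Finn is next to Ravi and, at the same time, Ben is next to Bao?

24

Treat {Finn,Ravi} as one block (2 orders) and {Ben,Bao} as another (2 orders).
That leaves 3 units to arrange: 2 × 2 × 3! = 4 × 6 = 24.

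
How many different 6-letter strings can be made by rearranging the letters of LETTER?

Letter multiplicities in LETTER: E×2, L×1, R×1, T×2.
Dividing 6! = 720 by 2!·2! = 4 for the repeated letters gives 180.

180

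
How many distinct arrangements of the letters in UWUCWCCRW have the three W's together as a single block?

Treat the 3 copies of W as a single block. The multiset to arrange is then {WWW, C, C, C, R, U, U}, 7 items in all.
That gives (7)!/(3!·2!) = 420 arrangements.

420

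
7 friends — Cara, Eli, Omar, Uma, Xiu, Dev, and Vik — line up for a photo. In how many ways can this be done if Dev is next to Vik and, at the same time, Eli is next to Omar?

480

Treat {Dev,Vik} as one block (2 orders) and {Eli,Omar} as another (2 orders).
That leaves 5 units to arrange: 2 × 2 × 5! = 4 × 120 = 480.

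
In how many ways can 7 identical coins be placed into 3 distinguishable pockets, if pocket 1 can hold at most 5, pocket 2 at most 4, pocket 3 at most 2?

Without the upper bounds there are C(9,2) = 36 ways to split 7 among 3 pockets.
Subtract solutions that violate a single cap (substitute x_i' = x_i − (cap_i+1)): x_1 ≥ 6 gives C(3,2) = 3; x_2 ≥ 5 gives C(4,2) = 6; x_3 ≥ 3 gives C(6,2) = 15. Together 24.
No two caps can be exceeded simultaneously, so the pair terms are all 0.
By inclusion–exclusion the count is 36 − 24 + 0 = 12.

12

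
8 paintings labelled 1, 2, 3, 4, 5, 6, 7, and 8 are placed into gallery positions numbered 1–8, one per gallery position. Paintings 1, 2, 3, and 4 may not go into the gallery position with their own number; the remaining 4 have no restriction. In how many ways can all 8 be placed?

24024

Let Aᵢ (for 1 ≤ i ≤ 4) be the placements that put painting i in its forbidden gallery position. Any j of these fix j positions, leaving (8−j)! ways to fill the rest, and there are C(4,j) ways to pick which j.
By inclusion–exclusion, the number of valid placements is Σ_{j=0}^{4} (−1)^j C(4,j)·(8−j)!.
Computing: 40320 − 20160 + 4320 − 480 + 24 = 24024.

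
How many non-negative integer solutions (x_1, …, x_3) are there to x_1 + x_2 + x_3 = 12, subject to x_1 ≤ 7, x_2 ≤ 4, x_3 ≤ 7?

Without the upper bounds there are C(14,2) = 91 ways to split 12 among 3 variables.
Subtract solutions that violate a single cap (substitute x_i' = x_i − (cap_i+1)): x_1 ≥ 8 gives C(6,2) = 15; x_2 ≥ 5 gives C(9,2) = 36; x_3 ≥ 8 gives C(6,2) = 15. Together 66.
No two caps can be exceeded simultaneously, so the pair terms are all 0.
By inclusion–exclusion the count is 91 − 66 + 0 = 25.

25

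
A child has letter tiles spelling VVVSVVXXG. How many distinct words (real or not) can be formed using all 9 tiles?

Letter multiplicities in VVVSVVXXG: G×1, S×1, V×5, X×2.
Dividing 9! = 362880 by 5!·2! = 240 for the repeated letters gives 1512.

1512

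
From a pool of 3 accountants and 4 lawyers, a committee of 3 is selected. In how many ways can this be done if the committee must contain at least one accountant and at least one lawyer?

Unrestricted: C(7,3) = 35 ways to pick any 3 of the 7.
Subtract selections that omit an entire group: no accountants → C(4,3) = 4; no lawyers → C(3,3) = 1.
Both groups omitted at once is impossible, so 35 − 5 = 30.

30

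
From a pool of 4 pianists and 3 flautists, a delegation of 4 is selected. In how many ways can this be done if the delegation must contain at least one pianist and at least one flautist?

With no constraint there are C(7,4) = 35 possible selections.
Subtract selections that omit an entire group: no pianists → C(3,4) = 0; no flautists → C(4,4) = 1.
Both groups omitted at once is impossible, so 35 − 1 = 34.

34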